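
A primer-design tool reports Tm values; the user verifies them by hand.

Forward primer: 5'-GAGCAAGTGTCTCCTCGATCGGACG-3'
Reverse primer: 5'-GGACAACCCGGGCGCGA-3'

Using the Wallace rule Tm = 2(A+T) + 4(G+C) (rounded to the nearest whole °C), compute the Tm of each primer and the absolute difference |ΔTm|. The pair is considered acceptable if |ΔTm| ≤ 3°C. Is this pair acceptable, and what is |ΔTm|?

Forward: A=5 T=5 G=8 C=7 → Tm = 2·10 + 4·15 = 80°C.
Reverse: A=4 T=0 G=7 C=6 → Tm = 2·4 + 4·13 = 60°C.
|ΔTm| = |80 − 60| = 20°C, > 3°C.

|ΔTm| = 20°C; the pair is not acceptable.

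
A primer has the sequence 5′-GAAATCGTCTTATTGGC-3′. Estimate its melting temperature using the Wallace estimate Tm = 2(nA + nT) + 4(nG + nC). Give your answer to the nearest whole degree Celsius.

48°C

Base counts: A=4, T=6, G=4, C=3 (length 17).
Tm = 2·(4+6) + 4·(4+3) = 2·10 + 4·7 = 20 + 28 = 48°C.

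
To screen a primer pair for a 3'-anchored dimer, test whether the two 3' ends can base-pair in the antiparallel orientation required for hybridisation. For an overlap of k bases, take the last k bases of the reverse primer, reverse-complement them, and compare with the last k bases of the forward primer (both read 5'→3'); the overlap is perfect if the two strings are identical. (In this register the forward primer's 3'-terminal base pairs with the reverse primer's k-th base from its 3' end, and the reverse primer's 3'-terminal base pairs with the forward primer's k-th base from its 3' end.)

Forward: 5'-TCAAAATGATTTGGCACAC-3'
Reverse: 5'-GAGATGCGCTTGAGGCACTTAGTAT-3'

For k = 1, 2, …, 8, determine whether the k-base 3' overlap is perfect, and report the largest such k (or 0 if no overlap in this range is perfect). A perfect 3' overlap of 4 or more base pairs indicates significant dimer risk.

Longest perfect overlap: 0 complementary base pairs; below the dimer-risk threshold (threshold 4).

Last 8 bases (5'→3') — forward …TGGCACAC, reverse …CTTAGTAT.
Reverse complement of the reverse primer's last 8 bases: ATACTAAG; its first k bases are the reverse complement of the reverse primer's last k bases, so a perfect k-base overlap needs the forward primer's last k bases to equal them.
Comparing (forward last k vs required): k=1: C vs A ✗; k=2: AC vs AT ✗; k=3: CAC vs ATA ✗; k=4: ACAC vs ATAC ✗; k=5: CACAC vs ATACT ✗; k=6: GCACAC vs ATACTA ✗; k=7: GGCACAC vs ATACTAA ✗; k=8: TGGCACAC vs ATACTAAG ✗.
No overlap length from 1 to 8 is perfect, so the longest perfect 3' overlap is 0.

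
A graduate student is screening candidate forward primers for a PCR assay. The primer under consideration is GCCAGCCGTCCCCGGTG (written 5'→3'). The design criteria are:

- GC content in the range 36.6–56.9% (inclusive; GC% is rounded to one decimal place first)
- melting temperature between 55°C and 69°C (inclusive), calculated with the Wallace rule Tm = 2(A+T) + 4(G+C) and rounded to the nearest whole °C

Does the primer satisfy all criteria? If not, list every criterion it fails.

Fails: GC content.

Base counts: A=1, T=2, G=6, C=8 (length 17).
GC content: GC 14/17 = 82.4%, outside 36.6–56.9% ✗
Tm: Tm = 2·3 + 4·14 = 62°C ✓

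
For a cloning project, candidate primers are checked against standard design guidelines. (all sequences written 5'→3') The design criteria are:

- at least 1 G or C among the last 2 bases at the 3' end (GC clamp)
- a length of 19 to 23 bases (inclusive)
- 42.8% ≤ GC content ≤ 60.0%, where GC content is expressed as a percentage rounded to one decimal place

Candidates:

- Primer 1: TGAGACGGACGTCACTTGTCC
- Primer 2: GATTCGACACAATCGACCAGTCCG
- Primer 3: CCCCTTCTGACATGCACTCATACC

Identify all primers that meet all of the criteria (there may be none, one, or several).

Primer 1 (21 nt, A=4 T=5 G=6 C=6): 3' end CC has 2 G/C ✓; length 21 ✓; GC 12/21 = 57.1% ✓ — passes.
Primer 2 (24 nt, A=7 T=4 G=5 C=8): 3' end CG has 2 G/C ✓; length 24, outside 19–23 ✗; GC 13/24 = 54.2% ✓ — fails.
Primer 3 (24 nt, A=5 T=6 G=2 C=11): 3' end CC has 2 G/C ✓; length 24, outside 19–23 ✗; GC 13/24 = 54.2% ✓ — fails.

Primer 1 only.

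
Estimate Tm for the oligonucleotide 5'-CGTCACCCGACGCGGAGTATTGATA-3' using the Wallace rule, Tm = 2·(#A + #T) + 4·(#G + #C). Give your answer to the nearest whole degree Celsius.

78°C

Base counts: A=6, T=5, G=7, C=7 (length 25).
Tm = 2·(6+5) + 4·(7+7) = 2·11 + 4·14 = 22 + 56 = 78°C.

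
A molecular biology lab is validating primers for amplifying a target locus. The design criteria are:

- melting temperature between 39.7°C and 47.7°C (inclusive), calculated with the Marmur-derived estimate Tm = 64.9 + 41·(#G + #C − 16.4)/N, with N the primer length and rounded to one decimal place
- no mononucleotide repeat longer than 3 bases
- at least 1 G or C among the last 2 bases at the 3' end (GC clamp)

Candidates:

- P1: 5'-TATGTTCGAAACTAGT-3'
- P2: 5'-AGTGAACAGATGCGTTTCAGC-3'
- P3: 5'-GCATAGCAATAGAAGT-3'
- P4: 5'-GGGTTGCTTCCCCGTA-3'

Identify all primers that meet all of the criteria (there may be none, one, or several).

P1 (16 nt, A=5 T=6 G=3 C=2): Tm = 64.9 + 41·(5 − 16.4)/16 = 35.7°C, outside 39.7–47.7°C ✗; longest run = 3 ✓; 3' end GT has 1 G/C ✓ — fails.
P2 (21 nt, A=6 T=5 G=6 C=4): Tm = 64.9 + 41·(10 − 16.4)/21 = 52.4°C, outside 39.7–47.7°C ✗; longest run = 3 ✓; 3' end GC has 2 G/C ✓ — fails.
P3 (16 nt, A=7 T=3 G=4 C=2): Tm = 64.9 + 41·(6 − 16.4)/16 = 38.3°C, outside 39.7–47.7°C ✗; longest run = 2 ✓; 3' end GT has 1 G/C ✓ — fails.
P4 (16 nt, A=1 T=5 G=5 C=5): Tm = 64.9 + 41·(10 − 16.4)/16 = 48.5°C, outside 39.7–47.7°C ✗; longest run = 4, exceeds 3 ✗; 3' end TA has 0 G/C, need ≥1 ✗ — fails.

None of the candidates satisfy all criteria.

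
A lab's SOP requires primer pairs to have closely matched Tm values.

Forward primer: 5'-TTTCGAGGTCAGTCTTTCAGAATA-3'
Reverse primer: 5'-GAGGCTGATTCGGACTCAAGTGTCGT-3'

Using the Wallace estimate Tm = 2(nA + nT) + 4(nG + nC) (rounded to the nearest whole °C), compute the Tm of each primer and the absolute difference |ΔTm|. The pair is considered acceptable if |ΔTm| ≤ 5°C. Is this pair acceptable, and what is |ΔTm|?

|ΔTm| = 14°C; the pair is not acceptable.

Forward: A=6 T=9 G=5 C=4 → Tm = 2·15 + 4·9 = 66°C.
Reverse: A=5 T=7 G=9 C=5 → Tm = 2·12 + 4·14 = 80°C.
|ΔTm| = |66 − 80| = 14°C, > 5°C.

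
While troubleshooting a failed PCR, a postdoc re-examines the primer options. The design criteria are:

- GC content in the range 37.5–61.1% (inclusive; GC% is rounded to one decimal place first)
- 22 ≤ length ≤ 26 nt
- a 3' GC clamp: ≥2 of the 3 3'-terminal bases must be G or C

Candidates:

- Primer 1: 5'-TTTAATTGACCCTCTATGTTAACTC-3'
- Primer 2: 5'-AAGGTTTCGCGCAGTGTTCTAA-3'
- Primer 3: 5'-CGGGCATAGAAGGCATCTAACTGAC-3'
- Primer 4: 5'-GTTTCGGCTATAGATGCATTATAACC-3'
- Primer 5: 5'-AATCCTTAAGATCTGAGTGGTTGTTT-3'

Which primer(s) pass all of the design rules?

Primer 3 and Primer 4.

Primer 1 (25 nt, A=6 T=11 G=2 C=6): GC 8/25 = 32.0%, outside 37.5–61.1% ✗; length 25 ✓; 3' end CTC has 2 G/C ✓ — fails.
Primer 2 (22 nt, A=5 T=7 G=6 C=4): GC 10/22 = 45.5% ✓; length 22 ✓; 3' end TAA has 0 G/C, need ≥2 ✗ — fails.
Primer 3 (25 nt, A=8 T=4 G=7 C=6): GC 13/25 = 52.0% ✓; length 25 ✓; 3' end GAC has 2 G/C ✓ — passes.
Primer 4 (26 nt, A=7 T=9 G=5 C=5): GC 10/26 = 38.5% ✓; length 26 ✓; 3' end ACC has 2 G/C ✓ — passes.
Primer 5 (26 nt, A=6 T=11 G=6 C=3): GC 9/26 = 34.6%, outside 37.5–61.1% ✗; length 26 ✓; 3' end TTT has 0 G/C, need ≥2 ✗ — fails.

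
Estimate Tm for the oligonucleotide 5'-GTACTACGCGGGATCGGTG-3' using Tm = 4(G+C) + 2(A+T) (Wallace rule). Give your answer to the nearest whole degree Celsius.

62°C

Base counts: A=3, T=4, G=8, C=4 (length 19).
Tm = 2·(3+4) + 4·(8+4) = 2·7 + 4·12 = 14 + 48 = 62°C.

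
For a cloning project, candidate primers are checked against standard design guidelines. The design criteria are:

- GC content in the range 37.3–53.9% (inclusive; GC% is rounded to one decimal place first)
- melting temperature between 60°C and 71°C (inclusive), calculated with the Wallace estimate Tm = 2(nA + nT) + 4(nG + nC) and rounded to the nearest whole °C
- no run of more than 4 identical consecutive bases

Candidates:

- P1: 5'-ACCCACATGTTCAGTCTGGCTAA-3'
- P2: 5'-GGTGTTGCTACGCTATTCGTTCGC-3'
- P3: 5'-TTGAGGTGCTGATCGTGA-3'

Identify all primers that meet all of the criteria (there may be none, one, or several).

P1 (23 nt, A=6 T=6 G=4 C=7): GC 11/23 = 47.8% ✓; Tm = 2·12 + 4·11 = 68°C ✓; longest run = 3 ✓ — passes.
P2 (24 nt, A=2 T=9 G=7 C=6): GC 13/24 = 54.2%, outside 37.3–53.9% ✗; Tm = 2·11 + 4·13 = 74°C, outside 60–71°C ✗; longest run = 2 ✓ — fails.
P3 (18 nt, A=3 T=6 G=7 C=2): GC 9/18 = 50.0% ✓; Tm = 2·9 + 4·9 = 54°C, outside 60–71°C ✗; longest run = 2 ✓ — fails.

P1 only.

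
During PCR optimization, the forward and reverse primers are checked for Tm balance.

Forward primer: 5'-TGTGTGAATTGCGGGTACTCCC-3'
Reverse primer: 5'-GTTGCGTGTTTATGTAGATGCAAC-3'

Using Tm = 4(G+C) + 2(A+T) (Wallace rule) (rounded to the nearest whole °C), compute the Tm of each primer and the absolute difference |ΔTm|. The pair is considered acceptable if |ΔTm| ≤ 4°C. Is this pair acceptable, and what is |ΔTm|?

Forward: A=3 T=7 G=7 C=5 → Tm = 2·10 + 4·12 = 68°C.
Reverse: A=5 T=9 G=7 C=3 → Tm = 2·14 + 4·10 = 68°C.
|ΔTm| = |68 − 68| = 0°C, ≤ 4°C.

|ΔTm| = 0°C; the pair is acceptable.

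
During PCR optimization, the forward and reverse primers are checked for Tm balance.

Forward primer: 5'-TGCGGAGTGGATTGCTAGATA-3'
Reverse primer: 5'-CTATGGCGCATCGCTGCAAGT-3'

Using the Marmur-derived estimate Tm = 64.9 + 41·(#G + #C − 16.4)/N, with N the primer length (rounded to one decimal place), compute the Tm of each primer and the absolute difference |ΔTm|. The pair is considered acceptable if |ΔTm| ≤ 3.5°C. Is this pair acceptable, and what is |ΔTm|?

|ΔTm| = 3.9°C; the pair is not acceptable.

Forward: G+C = 10, N = 21 → Tm = 64.9 + 41·(10 − 16.4)/21 = 52.4°C.
Reverse: G+C = 12, N = 21 → Tm = 64.9 + 41·(12 − 16.4)/21 = 56.3°C.
|ΔTm| = |52.4 − 56.3| = 3.9°C, > 3.5°C.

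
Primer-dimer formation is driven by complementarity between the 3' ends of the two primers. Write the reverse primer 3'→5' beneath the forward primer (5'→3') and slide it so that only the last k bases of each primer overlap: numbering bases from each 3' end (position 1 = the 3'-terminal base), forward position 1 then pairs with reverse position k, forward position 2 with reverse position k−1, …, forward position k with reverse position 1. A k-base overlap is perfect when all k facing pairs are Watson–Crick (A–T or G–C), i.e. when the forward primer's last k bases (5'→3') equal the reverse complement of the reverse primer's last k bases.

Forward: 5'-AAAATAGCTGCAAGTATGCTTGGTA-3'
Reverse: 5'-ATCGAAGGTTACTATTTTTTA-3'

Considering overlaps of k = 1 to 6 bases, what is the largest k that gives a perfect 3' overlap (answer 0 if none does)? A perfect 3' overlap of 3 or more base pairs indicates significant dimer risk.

Longest perfect overlap: 2 complementary base pairs; below the dimer-risk threshold (threshold 3).

Last 6 bases (5'→3') — forward …TTGGTA, reverse …TTTTTA.
Reverse complement of the reverse primer's last 6 bases: TAAAAA; its first k bases are the reverse complement of the reverse primer's last k bases, so a perfect k-base overlap needs the forward primer's last k bases to equal them.
Comparing (forward last k vs required): k=1: A vs T ✗; k=2: TA vs TA ✓; k=3: GTA vs TAA ✗; k=4: GGTA vs TAAA ✗; k=5: TGGTA vs TAAAA ✗; k=6: TTGGTA vs TAAAAA ✗.
Only k = 2 is perfect, so the longest perfect 3' overlap is 2.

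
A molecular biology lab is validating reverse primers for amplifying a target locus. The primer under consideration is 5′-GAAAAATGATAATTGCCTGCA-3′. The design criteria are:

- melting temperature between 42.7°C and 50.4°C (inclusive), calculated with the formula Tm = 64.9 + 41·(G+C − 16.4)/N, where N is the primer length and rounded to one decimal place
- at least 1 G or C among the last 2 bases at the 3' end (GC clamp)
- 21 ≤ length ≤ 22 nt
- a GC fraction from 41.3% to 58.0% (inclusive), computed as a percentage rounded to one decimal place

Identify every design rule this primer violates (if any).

Base counts: A=9, T=5, G=4, C=3 (length 21).
Tm: Tm = 64.9 + 41·(7 − 16.4)/21 = 46.5°C ✓
GC clamp: 3' end CA has 1 G/C ✓
length: length 21 ✓
GC content: GC 7/21 = 33.3%, outside 41.3–58.0% ✗

Fails: GC content.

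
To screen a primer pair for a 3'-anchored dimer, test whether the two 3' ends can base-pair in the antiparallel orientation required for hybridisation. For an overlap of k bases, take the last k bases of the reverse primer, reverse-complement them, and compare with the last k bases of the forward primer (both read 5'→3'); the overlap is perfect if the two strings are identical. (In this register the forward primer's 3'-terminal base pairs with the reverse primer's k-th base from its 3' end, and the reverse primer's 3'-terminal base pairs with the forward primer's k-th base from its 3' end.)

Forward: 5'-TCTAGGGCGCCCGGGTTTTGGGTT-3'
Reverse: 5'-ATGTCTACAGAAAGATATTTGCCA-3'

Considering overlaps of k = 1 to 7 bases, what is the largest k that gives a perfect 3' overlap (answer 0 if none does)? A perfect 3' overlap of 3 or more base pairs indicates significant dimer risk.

Longest perfect overlap: 1 complementary base pair; below the dimer-risk threshold (threshold 3).

Last 7 bases (5'→3') — forward …TTGGGTT, reverse …TTTGCCA.
Reverse complement of the reverse primer's last 7 bases: TGGCAAA; its first k bases are the reverse complement of the reverse primer's last k bases, so a perfect k-base overlap needs the forward primer's last k bases to equal them.
Comparing (forward last k vs required): k=1: T vs T ✓; k=2: TT vs TG ✗; k=3: GTT vs TGG ✗; k=4: GGTT vs TGGC ✗; k=5: GGGTT vs TGGCA ✗; k=6: TGGGTT vs TGGCAA ✗; k=7: TTGGGTT vs TGGCAAA ✗.
Only k = 1 is perfect, so the longest perfect 3' overlap is 1.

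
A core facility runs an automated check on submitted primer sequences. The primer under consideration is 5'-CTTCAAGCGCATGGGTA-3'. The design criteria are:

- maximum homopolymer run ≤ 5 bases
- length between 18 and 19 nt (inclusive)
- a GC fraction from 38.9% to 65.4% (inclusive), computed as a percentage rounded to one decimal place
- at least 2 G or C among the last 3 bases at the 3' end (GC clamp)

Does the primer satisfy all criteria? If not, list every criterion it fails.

Fails: length, GC clamp.

Base counts: A=4, T=4, G=5, C=4 (length 17).
homopolymer run: longest run = 3 ✓
length: length 17, outside 18–19 ✗
GC content: GC 9/17 = 52.9% ✓
GC clamp: 3' end GTA has 1 G/C, need ≥2 ✗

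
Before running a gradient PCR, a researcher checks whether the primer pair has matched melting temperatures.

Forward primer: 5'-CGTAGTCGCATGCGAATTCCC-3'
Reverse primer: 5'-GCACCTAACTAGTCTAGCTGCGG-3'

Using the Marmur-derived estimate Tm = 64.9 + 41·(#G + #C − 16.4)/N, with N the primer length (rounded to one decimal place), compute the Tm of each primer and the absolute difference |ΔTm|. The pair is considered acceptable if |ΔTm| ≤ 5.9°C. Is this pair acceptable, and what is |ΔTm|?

|ΔTm| = 2.5°C; the pair is acceptable.

Forward: G+C = 12, N = 21 → Tm = 64.9 + 41·(12 − 16.4)/21 = 56.3°C.
Reverse: G+C = 13, N = 23 → Tm = 64.9 + 41·(13 − 16.4)/23 = 58.8°C.
|ΔTm| = |56.3 − 58.8| = 2.5°C, ≤ 5.9°C.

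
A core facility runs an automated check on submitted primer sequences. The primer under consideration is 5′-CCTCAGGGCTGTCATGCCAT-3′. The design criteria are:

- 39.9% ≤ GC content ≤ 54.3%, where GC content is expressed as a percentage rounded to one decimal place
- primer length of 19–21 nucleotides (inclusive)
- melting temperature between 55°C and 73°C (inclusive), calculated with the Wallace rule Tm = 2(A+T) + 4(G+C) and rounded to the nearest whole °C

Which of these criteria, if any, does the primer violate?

Base counts: A=3, T=5, G=5, C=7 (length 20).
GC content: GC 12/20 = 60.0%, outside 39.9–54.3% ✗
length: length 20 ✓
Tm: Tm = 2·8 + 4·12 = 64°C ✓

Fails: GC content.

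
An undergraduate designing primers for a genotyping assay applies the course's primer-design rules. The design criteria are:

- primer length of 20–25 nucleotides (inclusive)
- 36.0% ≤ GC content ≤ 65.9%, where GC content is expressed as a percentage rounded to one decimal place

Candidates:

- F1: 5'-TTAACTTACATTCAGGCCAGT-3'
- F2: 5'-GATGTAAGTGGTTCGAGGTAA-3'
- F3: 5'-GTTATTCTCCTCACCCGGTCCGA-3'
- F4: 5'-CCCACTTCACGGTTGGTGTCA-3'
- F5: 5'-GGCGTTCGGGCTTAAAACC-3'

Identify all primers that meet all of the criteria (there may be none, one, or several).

F1 (21 nt, A=6 T=7 G=3 C=5): length 21 ✓; GC 8/21 = 38.1% ✓ — passes.
F2 (21 nt, A=6 T=6 G=8 C=1): length 21 ✓; GC 9/21 = 42.9% ✓ — passes.
F3 (23 nt, A=3 T=7 G=4 C=9): length 23 ✓; GC 13/23 = 56.5% ✓ — passes.
F4 (21 nt, A=3 T=6 G=5 C=7): length 21 ✓; GC 12/21 = 57.1% ✓ — passes.
F5 (19 nt, A=4 T=4 G=6 C=5): length 19, outside 20–25 ✗; GC 11/19 = 57.9% ✓ — fails.

F1, F2, F3 and F4.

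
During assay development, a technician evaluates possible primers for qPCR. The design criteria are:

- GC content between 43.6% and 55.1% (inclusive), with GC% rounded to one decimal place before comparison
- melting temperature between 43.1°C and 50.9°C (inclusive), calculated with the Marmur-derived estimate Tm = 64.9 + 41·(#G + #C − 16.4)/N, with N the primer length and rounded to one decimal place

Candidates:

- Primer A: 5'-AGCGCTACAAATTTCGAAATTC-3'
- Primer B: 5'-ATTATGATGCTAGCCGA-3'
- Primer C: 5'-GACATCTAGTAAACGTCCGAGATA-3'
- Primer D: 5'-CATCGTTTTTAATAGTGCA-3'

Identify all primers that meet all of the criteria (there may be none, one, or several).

Primer A (22 nt, A=8 T=6 G=3 C=5): GC 8/22 = 36.4%, outside 43.6–55.1% ✗; Tm = 64.9 + 41·(8 − 16.4)/22 = 49.2°C ✓ — fails.
Primer B (17 nt, A=5 T=5 G=4 C=3): GC 7/17 = 41.2%, outside 43.6–55.1% ✗; Tm = 64.9 + 41·(7 − 16.4)/17 = 42.2°C, outside 43.1–50.9°C ✗ — fails.
Primer C (24 nt, A=9 T=5 G=5 C=5): GC 10/24 = 41.7%, outside 43.6–55.1% ✗; Tm = 64.9 + 41·(10 − 16.4)/24 = 54.0°C, outside 43.1–50.9°C ✗ — fails.
Primer D (19 nt, A=5 T=8 G=3 C=3): GC 6/19 = 31.6%, outside 43.6–55.1% ✗; Tm = 64.9 + 41·(6 − 16.4)/19 = 42.5°C, outside 43.1–50.9°C ✗ — fails.

None of the candidates satisfy all criteria.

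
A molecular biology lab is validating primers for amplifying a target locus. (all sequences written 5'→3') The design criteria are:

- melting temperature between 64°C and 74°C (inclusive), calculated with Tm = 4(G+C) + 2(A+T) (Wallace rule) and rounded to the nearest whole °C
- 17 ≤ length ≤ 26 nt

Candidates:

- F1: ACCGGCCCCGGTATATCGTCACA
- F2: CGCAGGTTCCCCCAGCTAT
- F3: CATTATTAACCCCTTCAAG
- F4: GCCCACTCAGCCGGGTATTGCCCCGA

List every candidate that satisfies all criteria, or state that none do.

F1 only.

F1 (23 nt, A=5 T=4 G=5 C=9): Tm = 2·9 + 4·14 = 74°C ✓; length 23 ✓ — passes.
F2 (19 nt, A=3 T=4 G=4 C=8): Tm = 2·7 + 4·12 = 62°C, outside 64–74°C ✗; length 19 ✓ — fails.
F3 (19 nt, A=6 T=6 G=1 C=6): Tm = 2·12 + 4·7 = 52°C, outside 64–74°C ✗; length 19 ✓ — fails.
F4 (26 nt, A=4 T=4 G=7 C=11): Tm = 2·8 + 4·18 = 88°C, outside 64–74°C ✗; length 26 ✓ — fails.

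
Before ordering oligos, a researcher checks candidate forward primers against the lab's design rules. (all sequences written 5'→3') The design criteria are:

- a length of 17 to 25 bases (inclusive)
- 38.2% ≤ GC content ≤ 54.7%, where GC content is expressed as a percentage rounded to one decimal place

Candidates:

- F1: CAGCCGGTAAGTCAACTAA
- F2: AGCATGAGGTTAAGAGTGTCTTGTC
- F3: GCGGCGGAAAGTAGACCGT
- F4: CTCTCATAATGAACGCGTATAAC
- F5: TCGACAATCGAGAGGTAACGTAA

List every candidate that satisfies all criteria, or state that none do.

F1, F2, F4 and F5.

F1 (19 nt, A=7 T=3 G=4 C=5): length 19 ✓; GC 9/19 = 47.4% ✓ — passes.
F2 (25 nt, A=6 T=8 G=8 C=3): length 25 ✓; GC 11/25 = 44.0% ✓ — passes.
F3 (19 nt, A=5 T=2 G=8 C=4): length 19 ✓; GC 12/19 = 63.2%, outside 38.2–54.7% ✗ — fails.
F4 (23 nt, A=8 T=6 G=3 C=6): length 23 ✓; GC 9/23 = 39.1% ✓ — passes.
F5 (23 nt, A=9 T=4 G=6 C=4): length 23 ✓; GC 10/23 = 43.5% ✓ — passes.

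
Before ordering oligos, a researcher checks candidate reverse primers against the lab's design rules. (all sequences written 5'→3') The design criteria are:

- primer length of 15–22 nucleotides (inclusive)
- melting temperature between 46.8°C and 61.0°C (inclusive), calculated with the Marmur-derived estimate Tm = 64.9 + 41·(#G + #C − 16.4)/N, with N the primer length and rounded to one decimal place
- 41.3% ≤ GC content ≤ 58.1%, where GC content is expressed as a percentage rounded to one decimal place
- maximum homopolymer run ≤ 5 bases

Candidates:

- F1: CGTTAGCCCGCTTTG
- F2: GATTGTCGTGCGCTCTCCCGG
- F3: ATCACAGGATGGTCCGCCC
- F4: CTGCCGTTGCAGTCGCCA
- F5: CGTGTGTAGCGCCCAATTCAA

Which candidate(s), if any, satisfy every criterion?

F5 only.

F1 (15 nt, A=1 T=5 G=4 C=5): length 15 ✓; Tm = 64.9 + 41·(9 − 16.4)/15 = 44.7°C, outside 46.8–61.0°C ✗; GC 9/15 = 60.0%, outside 41.3–58.1% ✗; longest run = 3 ✓ — fails.
F2 (21 nt, A=1 T=6 G=7 C=7): length 21 ✓; Tm = 64.9 + 41·(14 − 16.4)/21 = 60.2°C ✓; GC 14/21 = 66.7%, outside 41.3–58.1% ✗; longest run = 3 ✓ — fails.
F3 (19 nt, A=4 T=3 G=5 C=7): length 19 ✓; Tm = 64.9 + 41·(12 − 16.4)/19 = 55.4°C ✓; GC 12/19 = 63.2%, outside 41.3–58.1% ✗; longest run = 3 ✓ — fails.
F4 (18 nt, A=2 T=4 G=5 C=7): length 18 ✓; Tm = 64.9 + 41·(12 − 16.4)/18 = 54.9°C ✓; GC 12/18 = 66.7%, outside 41.3–58.1% ✗; longest run = 2 ✓ — fails.
F5 (21 nt, A=5 T=5 G=5 C=6): length 21 ✓; Tm = 64.9 + 41·(11 − 16.4)/21 = 54.4°C ✓; GC 11/21 = 52.4% ✓; longest run = 3 ✓ — passes.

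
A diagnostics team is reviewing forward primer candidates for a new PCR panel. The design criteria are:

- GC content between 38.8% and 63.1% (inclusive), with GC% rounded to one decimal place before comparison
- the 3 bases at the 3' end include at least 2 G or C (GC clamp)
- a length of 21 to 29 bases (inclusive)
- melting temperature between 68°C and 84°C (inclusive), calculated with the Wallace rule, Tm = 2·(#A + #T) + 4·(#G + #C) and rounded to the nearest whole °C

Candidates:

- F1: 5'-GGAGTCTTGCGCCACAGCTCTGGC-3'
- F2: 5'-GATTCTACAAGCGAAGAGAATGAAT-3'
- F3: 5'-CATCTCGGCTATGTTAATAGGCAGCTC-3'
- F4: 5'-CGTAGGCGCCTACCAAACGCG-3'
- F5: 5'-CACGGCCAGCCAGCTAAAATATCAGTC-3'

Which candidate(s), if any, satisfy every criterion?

F1 (24 nt, A=3 T=5 G=8 C=8): GC 16/24 = 66.7%, outside 38.8–63.1% ✗; 3' end GGC has 3 G/C ✓; length 24 ✓; Tm = 2·8 + 4·16 = 80°C ✓ — fails.
F2 (25 nt, A=11 T=5 G=6 C=3): GC 9/25 = 36.0%, outside 38.8–63.1% ✗; 3' end AAT has 0 G/C, need ≥2 ✗; length 25 ✓; Tm = 2·16 + 4·9 = 68°C ✓ — fails.
F3 (27 nt, A=6 T=8 G=6 C=7): GC 13/27 = 48.1% ✓; 3' end CTC has 2 G/C ✓; length 27 ✓; Tm = 2·14 + 4·13 = 80°C ✓ — passes.
F4 (21 nt, A=5 T=2 G=6 C=8): GC 14/21 = 66.7%, outside 38.8–63.1% ✗; 3' end GCG has 3 G/C ✓; length 21 ✓; Tm = 2·7 + 4·14 = 70°C ✓ — fails.
F5 (27 nt, A=9 T=4 G=5 C=9): GC 14/27 = 51.9% ✓; 3' end GTC has 2 G/C ✓; length 27 ✓; Tm = 2·13 + 4·14 = 82°C ✓ — passes.

F3 and F5.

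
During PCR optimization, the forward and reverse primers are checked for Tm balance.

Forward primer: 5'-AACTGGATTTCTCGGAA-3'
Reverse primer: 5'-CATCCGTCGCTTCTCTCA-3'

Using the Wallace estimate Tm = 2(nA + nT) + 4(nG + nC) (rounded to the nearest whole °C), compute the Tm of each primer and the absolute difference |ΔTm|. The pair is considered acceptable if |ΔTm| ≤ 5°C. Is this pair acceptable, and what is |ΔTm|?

Forward: A=5 T=5 G=4 C=3 → Tm = 2·10 + 4·7 = 48°C.
Reverse: A=2 T=6 G=2 C=8 → Tm = 2·8 + 4·10 = 56°C.
|ΔTm| = |48 − 56| = 8°C, > 5°C.

|ΔTm| = 8°C; the pair is not acceptable.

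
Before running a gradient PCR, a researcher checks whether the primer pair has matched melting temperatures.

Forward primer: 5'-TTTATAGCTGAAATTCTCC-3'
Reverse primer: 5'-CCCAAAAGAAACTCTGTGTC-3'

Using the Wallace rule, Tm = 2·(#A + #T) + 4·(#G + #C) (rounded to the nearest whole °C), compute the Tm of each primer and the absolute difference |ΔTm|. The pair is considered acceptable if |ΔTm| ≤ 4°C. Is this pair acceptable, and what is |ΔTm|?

Forward: A=5 T=8 G=2 C=4 → Tm = 2·13 + 4·6 = 50°C.
Reverse: A=7 T=4 G=3 C=6 → Tm = 2·11 + 4·9 = 58°C.
|ΔTm| = |50 − 58| = 8°C, > 4°C.

|ΔTm| = 8°C; the pair is not acceptable.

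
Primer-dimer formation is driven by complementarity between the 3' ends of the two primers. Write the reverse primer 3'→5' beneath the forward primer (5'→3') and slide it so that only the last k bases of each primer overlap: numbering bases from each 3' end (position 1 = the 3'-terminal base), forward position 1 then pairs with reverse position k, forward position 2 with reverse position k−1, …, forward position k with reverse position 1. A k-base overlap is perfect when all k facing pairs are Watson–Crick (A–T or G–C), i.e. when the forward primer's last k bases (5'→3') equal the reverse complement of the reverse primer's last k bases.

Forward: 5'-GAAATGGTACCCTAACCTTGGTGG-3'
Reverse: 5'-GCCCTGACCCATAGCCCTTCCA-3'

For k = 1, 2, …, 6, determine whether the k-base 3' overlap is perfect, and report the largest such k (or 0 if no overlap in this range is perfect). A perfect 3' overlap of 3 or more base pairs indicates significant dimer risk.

Longest perfect overlap: 3 complementary base pairs; significant dimer risk (threshold 3).

Last 6 bases (5'→3') — forward …TGGTGG, reverse …CTTCCA.
Reverse complement of the reverse primer's last 6 bases: TGGAAG; its first k bases are the reverse complement of the reverse primer's last k bases, so a perfect k-base overlap needs the forward primer's last k bases to equal them.
Comparing (forward last k vs required): k=1: G vs T ✗; k=2: GG vs TG ✗; k=3: TGG vs TGG ✓; k=4: GTGG vs TGGA ✗; k=5: GGTGG vs TGGAA ✗; k=6: TGGTGG vs TGGAAG ✗.
Only k = 3 is perfect, so the longest perfect 3' overlap is 3.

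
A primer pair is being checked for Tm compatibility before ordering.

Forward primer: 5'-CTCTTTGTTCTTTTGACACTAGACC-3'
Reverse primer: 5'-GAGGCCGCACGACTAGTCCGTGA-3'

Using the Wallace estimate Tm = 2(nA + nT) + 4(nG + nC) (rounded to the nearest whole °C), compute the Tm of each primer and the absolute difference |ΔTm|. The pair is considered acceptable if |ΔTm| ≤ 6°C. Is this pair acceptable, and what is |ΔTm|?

|ΔTm| = 6°C; the pair is acceptable.

Forward: A=4 T=11 G=3 C=7 → Tm = 2·15 + 4·10 = 70°C.
Reverse: A=5 T=3 G=8 C=7 → Tm = 2·8 + 4·15 = 76°C.
|ΔTm| = |70 − 76| = 6°C, ≤ 6°C.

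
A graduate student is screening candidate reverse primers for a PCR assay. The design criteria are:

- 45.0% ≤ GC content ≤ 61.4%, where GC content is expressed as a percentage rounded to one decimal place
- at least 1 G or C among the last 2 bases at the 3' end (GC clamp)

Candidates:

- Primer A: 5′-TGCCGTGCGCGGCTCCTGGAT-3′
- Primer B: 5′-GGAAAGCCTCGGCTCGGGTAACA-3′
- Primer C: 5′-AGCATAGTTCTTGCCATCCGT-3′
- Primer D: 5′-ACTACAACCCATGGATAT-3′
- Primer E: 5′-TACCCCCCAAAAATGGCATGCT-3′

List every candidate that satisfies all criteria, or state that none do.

Primer B, Primer C and Primer E.

Primer A (21 nt, A=1 T=5 G=8 C=7): GC 15/21 = 71.4%, outside 45.0–61.4% ✗; 3' end AT has 0 G/C, need ≥1 ✗ — fails.
Primer B (23 nt, A=6 T=3 G=8 C=6): GC 14/23 = 60.9% ✓; 3' end CA has 1 G/C ✓ — passes.
Primer C (21 nt, A=4 T=7 G=4 C=6): GC 10/21 = 47.6% ✓; 3' end GT has 1 G/C ✓ — passes.
Primer D (18 nt, A=7 T=4 G=2 C=5): GC 7/18 = 38.9%, outside 45.0–61.4% ✗; 3' end AT has 0 G/C, need ≥1 ✗ — fails.
Primer E (22 nt, A=7 T=4 G=3 C=8): GC 11/22 = 50.0% ✓; 3' end CT has 1 G/C ✓ — passes.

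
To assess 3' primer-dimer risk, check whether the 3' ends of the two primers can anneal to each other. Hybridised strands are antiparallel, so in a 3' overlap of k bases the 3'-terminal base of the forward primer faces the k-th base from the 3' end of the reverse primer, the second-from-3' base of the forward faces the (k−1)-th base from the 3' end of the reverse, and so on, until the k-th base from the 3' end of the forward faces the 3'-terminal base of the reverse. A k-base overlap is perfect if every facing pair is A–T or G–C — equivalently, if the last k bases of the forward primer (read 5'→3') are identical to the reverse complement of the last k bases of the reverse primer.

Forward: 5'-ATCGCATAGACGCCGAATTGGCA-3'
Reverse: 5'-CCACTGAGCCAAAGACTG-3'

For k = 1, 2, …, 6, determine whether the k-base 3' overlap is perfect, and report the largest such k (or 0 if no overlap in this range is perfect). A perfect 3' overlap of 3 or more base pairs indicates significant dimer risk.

Last 6 bases (5'→3') — forward …TTGGCA, reverse …AGACTG.
Reverse complement of the reverse primer's last 6 bases: CAGTCT; its first k bases are the reverse complement of the reverse primer's last k bases, so a perfect k-base overlap needs the forward primer's last k bases to equal them.
Comparing (forward last k vs required): k=1: A vs C ✗; k=2: CA vs CA ✓; k=3: GCA vs CAG ✗; k=4: GGCA vs CAGT ✗; k=5: TGGCA vs CAGTC ✗; k=6: TTGGCA vs CAGTCT ✗.
Only k = 2 is perfect, so the longest perfect 3' overlap is 2.

Longest perfect overlap: 2 complementary base pairs; below the dimer-risk threshold (threshold 3).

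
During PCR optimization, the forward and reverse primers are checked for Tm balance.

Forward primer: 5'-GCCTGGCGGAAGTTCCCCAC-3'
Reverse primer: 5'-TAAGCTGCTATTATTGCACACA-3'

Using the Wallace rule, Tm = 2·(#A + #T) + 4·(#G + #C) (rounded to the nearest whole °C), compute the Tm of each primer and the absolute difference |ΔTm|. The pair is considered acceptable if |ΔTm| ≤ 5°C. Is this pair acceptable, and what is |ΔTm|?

Forward: A=3 T=3 G=6 C=8 → Tm = 2·6 + 4·14 = 68°C.
Reverse: A=7 T=7 G=3 C=5 → Tm = 2·14 + 4·8 = 60°C.
|ΔTm| = |68 − 60| = 8°C, > 5°C.

|ΔTm| = 8°C; the pair is not acceptable.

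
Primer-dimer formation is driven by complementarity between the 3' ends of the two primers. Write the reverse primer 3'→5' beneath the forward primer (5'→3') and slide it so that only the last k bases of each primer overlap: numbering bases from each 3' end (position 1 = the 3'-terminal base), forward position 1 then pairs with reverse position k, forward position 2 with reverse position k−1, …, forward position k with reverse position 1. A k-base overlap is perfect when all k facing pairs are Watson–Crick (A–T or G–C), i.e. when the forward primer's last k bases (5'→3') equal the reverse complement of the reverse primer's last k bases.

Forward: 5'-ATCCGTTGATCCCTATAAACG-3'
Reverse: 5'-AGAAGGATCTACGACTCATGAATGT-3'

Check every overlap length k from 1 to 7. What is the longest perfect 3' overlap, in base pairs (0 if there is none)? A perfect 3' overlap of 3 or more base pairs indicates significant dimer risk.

Last 7 bases (5'→3') — forward …ATAAACG, reverse …TGAATGT.
Reverse complement of the reverse primer's last 7 bases: ACATTCA; its first k bases are the reverse complement of the reverse primer's last k bases, so a perfect k-base overlap needs the forward primer's last k bases to equal them.
Comparing (forward last k vs required): k=1: G vs A ✗; k=2: CG vs AC ✗; k=3: ACG vs ACA ✗; k=4: AACG vs ACAT ✗; k=5: AAACG vs ACATT ✗; k=6: TAAACG vs ACATTC ✗; k=7: ATAAACG vs ACATTCA ✗.
No overlap length from 1 to 7 is perfect, so the longest perfect 3' overlap is 0.

Longest perfect overlap: 0 complementary base pairs; below the dimer-risk threshold (threshold 3).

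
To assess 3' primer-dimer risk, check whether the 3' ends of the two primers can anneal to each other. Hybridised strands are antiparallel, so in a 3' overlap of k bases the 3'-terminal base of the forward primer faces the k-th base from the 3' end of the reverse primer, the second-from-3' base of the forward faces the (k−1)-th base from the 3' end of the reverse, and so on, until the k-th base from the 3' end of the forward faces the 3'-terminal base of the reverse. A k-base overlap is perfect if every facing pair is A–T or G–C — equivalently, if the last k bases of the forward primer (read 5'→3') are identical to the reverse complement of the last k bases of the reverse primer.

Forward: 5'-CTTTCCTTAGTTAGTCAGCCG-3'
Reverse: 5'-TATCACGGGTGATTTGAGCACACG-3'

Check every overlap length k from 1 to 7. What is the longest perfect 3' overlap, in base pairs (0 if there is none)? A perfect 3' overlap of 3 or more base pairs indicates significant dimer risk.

Longest perfect overlap: 2 complementary base pairs; below the dimer-risk threshold (threshold 3).

Last 7 bases (5'→3') — forward …TCAGCCG, reverse …GCACACG.
Reverse complement of the reverse primer's last 7 bases: CGTGTGC; its first k bases are the reverse complement of the reverse primer's last k bases, so a perfect k-base overlap needs the forward primer's last k bases to equal them.
Comparing (forward last k vs required): k=1: G vs C ✗; k=2: CG vs CG ✓; k=3: CCG vs CGT ✗; k=4: GCCG vs CGTG ✗; k=5: AGCCG vs CGTGT ✗; k=6: CAGCCG vs CGTGTG ✗; k=7: TCAGCCG vs CGTGTGC ✗.
Only k = 2 is perfect, so the longest perfect 3' overlap is 2.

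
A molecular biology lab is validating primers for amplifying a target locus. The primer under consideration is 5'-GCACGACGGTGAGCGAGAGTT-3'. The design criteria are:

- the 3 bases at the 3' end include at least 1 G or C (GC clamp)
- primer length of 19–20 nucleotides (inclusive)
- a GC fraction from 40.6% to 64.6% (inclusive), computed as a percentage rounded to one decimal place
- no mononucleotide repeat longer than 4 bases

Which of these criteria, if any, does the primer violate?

Base counts: A=5, T=3, G=9, C=4 (length 21).
GC clamp: 3' end GTT has 1 G/C ✓
length: length 21, outside 19–20 ✗
GC content: GC 13/21 = 61.9% ✓
homopolymer run: longest run = 2 ✓

Fails: length.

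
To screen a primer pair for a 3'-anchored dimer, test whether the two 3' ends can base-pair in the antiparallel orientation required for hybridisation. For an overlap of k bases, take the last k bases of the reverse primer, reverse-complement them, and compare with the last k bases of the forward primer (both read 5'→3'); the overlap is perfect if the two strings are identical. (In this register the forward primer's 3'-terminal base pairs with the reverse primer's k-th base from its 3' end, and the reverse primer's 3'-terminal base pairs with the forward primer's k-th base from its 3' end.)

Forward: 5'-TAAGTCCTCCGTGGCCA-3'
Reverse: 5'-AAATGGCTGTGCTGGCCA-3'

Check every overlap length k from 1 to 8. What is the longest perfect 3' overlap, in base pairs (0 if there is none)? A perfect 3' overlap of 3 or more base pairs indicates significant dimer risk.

Longest perfect overlap: 6 complementary base pairs; significant dimer risk (threshold 3).

Last 8 bases (5'→3') — forward …CGTGGCCA, reverse …GCTGGCCA.
Reverse complement of the reverse primer's last 8 bases: TGGCCAGC; its first k bases are the reverse complement of the reverse primer's last k bases, so a perfect k-base overlap needs the forward primer's last k bases to equal them.
Comparing (forward last k vs required): k=1: A vs T ✗; k=2: CA vs TG ✗; k=3: CCA vs TGG ✗; k=4: GCCA vs TGGC ✗; k=5: GGCCA vs TGGCC ✗; k=6: TGGCCA vs TGGCCA ✓; k=7: GTGGCCA vs TGGCCAG ✗; k=8: CGTGGCCA vs TGGCCAGC ✗.
Only k = 6 is perfect, so the longest perfect 3' overlap is 6.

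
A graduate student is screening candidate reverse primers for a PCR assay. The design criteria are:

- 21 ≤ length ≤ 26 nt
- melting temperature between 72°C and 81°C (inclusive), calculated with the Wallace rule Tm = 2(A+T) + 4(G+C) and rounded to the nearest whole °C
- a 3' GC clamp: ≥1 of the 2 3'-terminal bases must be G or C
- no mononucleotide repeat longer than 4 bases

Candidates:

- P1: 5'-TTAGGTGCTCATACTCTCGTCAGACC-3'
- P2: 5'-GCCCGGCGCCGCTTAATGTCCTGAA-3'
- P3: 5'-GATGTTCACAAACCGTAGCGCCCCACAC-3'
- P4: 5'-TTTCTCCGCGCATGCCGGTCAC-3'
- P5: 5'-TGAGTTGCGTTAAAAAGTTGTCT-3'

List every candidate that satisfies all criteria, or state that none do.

P1 and P4.

P1 (26 nt, A=5 T=8 G=5 C=8): length 26 ✓; Tm = 2·13 + 4·13 = 78°C ✓; 3' end CC has 2 G/C ✓; longest run = 2 ✓ — passes.
P2 (25 nt, A=4 T=5 G=7 C=9): length 25 ✓; Tm = 2·9 + 4·16 = 82°C, outside 72–81°C ✗; 3' end AA has 0 G/C, need ≥1 ✗; longest run = 3 ✓ — fails.
P3 (28 nt, A=8 T=4 G=5 C=11): length 28, outside 21–26 ✗; Tm = 2·12 + 4·16 = 88°C, outside 72–81°C ✗; 3' end AC has 1 G/C ✓; longest run = 4 ✓ — fails.
P4 (22 nt, A=2 T=6 G=5 C=9): length 22 ✓; Tm = 2·8 + 4·14 = 72°C ✓; 3' end AC has 1 G/C ✓; longest run = 3 ✓ — passes.
P5 (23 nt, A=6 T=9 G=6 C=2): length 23 ✓; Tm = 2·15 + 4·8 = 62°C, outside 72–81°C ✗; 3' end CT has 1 G/C ✓; longest run = 5, exceeds 4 ✗ — fails.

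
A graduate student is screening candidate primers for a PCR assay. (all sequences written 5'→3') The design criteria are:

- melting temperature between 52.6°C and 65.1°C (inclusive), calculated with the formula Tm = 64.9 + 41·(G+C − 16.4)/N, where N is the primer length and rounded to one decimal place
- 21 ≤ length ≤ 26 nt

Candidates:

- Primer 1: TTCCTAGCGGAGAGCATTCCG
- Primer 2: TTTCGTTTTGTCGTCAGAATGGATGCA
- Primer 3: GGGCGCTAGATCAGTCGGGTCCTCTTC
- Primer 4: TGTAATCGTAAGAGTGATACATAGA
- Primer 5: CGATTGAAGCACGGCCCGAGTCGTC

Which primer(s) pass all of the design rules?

Primer 1 and Primer 5.

Primer 1 (21 nt, A=4 T=5 G=6 C=6): Tm = 64.9 + 41·(12 − 16.4)/21 = 56.3°C ✓; length 21 ✓ — passes.
Primer 2 (27 nt, A=5 T=11 G=7 C=4): Tm = 64.9 + 41·(11 − 16.4)/27 = 56.7°C ✓; length 27, outside 21–26 ✗ — fails.
Primer 3 (27 nt, A=3 T=7 G=9 C=8): Tm = 64.9 + 41·(17 − 16.4)/27 = 65.8°C, outside 52.6–65.1°C ✗; length 27, outside 21–26 ✗ — fails.
Primer 4 (25 nt, A=10 T=7 G=6 C=2): Tm = 64.9 + 41·(8 − 16.4)/25 = 51.1°C, outside 52.6–65.1°C ✗; length 25 ✓ — fails.
Primer 5 (25 nt, A=5 T=4 G=8 C=8): Tm = 64.9 + 41·(16 − 16.4)/25 = 64.2°C ✓; length 25 ✓ — passes.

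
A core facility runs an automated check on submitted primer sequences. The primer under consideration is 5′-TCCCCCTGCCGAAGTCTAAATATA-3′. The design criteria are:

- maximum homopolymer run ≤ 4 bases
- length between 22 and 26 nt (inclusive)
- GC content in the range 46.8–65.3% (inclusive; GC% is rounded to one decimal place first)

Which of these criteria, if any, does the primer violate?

Base counts: A=7, T=6, G=3, C=8 (length 24).
homopolymer run: longest run = 5, exceeds 4 ✗
length: length 24 ✓
GC content: GC 11/24 = 45.8%, outside 46.8–65.3% ✗

Fails: homopolymer run, GC content.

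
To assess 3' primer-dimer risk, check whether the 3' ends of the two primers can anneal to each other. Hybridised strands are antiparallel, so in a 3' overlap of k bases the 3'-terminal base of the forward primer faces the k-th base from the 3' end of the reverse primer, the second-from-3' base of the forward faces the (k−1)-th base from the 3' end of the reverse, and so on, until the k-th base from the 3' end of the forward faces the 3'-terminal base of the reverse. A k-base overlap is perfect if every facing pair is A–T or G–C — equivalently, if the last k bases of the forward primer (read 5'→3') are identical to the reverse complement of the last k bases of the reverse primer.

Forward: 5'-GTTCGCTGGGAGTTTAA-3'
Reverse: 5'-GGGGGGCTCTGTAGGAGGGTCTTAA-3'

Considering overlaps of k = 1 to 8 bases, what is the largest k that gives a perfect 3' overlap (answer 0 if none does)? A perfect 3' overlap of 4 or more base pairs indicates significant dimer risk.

Last 8 bases (5'→3') — forward …GAGTTTAA, reverse …GGTCTTAA.
Reverse complement of the reverse primer's last 8 bases: TTAAGACC; its first k bases are the reverse complement of the reverse primer's last k bases, so a perfect k-base overlap needs the forward primer's last k bases to equal them.
Comparing (forward last k vs required): k=1: A vs T ✗; k=2: AA vs TT ✗; k=3: TAA vs TTA ✗; k=4: TTAA vs TTAA ✓; k=5: TTTAA vs TTAAG ✗; k=6: GTTTAA vs TTAAGA ✗; k=7: AGTTTAA vs TTAAGAC ✗; k=8: GAGTTTAA vs TTAAGACC ✗.
Only k = 4 is perfect, so the longest perfect 3' overlap is 4.

Longest perfect overlap: 4 complementary base pairs; significant dimer risk (threshold 4).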